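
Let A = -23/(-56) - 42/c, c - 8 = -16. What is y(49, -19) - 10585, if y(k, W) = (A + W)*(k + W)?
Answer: -307585/28 ≈ -10985.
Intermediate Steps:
c = -8 (c = 8 - 16 = -8)
A = 317/56 (A = -23/(-56) - 42/(-8) = -23*(-1/56) - 42*(-⅛) = 23/56 + 21/4 = 317/56 ≈ 5.6607)
y(k, W) = (317/56 + W)*(W + k) (y(k, W) = (317/56 + W)*(k + W) = (317/56 + W)*(W + k))
y(49, -19) - 10585 = ((-19)² + (317/56)*(-19) + (317/56)*49 - 19*49) - 10585 = (361 - 6023/56 + 2219/8 - 931) - 10585 = -11205/28 - 10585 = -307585/28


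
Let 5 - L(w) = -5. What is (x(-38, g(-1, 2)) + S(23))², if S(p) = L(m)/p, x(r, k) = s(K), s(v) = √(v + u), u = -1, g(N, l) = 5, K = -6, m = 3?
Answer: -3603/529 + 20*I*√7/23 ≈ -6.811 + 2.3007*I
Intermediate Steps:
L(w) = 10 (L(w) = 5 - 1*(-5) = 5 + 5 = 10)
s(v) = √(-1 + v) (s(v) = √(v - 1) = √(-1 + v))
x(r, k) = I*√7 (x(r, k) = √(-1 - 6) = √(-7) = I*√7)
S(p) = 10/p
(x(-38, g(-1, 2)) + S(23))² = (I*√7 + 10/23)² = (10/23 + I*√7)²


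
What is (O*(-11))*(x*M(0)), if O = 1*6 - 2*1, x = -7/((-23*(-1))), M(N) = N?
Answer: 0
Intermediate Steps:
x = -7/23 ≈ -0.30435
O = 4 (O = 6 - 2 = 4)
(O*(-11))*(x*M(0)) = (4*(-11))*(-7/23*0) = -44*0 = 0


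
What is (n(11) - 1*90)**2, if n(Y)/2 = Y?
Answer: 4624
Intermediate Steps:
n(Y) = 2*Y
(n(11) - 1*90)**2 = (2*11 - 1*90)**2 = (22 - 90)**2 = (-68)**2 = 4624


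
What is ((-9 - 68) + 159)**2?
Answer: 6724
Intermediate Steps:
((-9 - 68) + 159)**2 = (-77 + 159)**2 = 82**2 = 6724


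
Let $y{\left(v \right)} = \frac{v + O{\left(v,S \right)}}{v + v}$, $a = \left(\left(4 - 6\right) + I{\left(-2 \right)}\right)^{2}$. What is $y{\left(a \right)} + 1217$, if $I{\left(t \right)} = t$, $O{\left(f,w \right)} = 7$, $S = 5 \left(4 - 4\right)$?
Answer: $\frac{38967}{32} \approx 1217.7$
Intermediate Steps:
$S = 0$ ($S = 5 \cdot 0 = 0$)
$a = 16$ ($a = \left(\left(4 - 6\right) - 2\right)^{2} = \left(-2 - 2\right)^{2} = \left(-4\right)^{2} = 16$)
$y{\left(v \right)} = \frac{7 + v}{2 v}$ ($y{\left(v \right)} = \frac{v + 7}{v + v} = \frac{7 + v}{2 v}$)
$y{\left(a \right)} + 1217 = \frac{7 + 16}{2 \cdot 16} + 1217 = \frac{1}{2} \cdot \frac{1}{16} \cdot 23 + 1217 = \frac{23}{32} + 1217 = \frac{38967}{32}$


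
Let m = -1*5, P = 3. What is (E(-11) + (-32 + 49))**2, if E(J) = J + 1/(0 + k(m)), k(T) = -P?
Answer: 289/9 ≈ 32.111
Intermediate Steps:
m = -5
k(T) = -3 (k(T) = -1*3 = -3)
E(J) = -1/3 + J (E(J) = J + 1/(0 - 3) = J + 1/(-3) = J - 1/3 = -1/3 + J)
(E(-11) + (-32 + 49))**2 = ((-1/3 - 11) + (-32 + 49))**2 = (-34/3 + 17)**2 = (17/3)**2 = 289/9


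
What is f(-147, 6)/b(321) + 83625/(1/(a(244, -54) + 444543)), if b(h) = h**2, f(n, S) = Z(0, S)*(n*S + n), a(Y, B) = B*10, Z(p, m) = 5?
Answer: 1275295553301910/34347 ≈ 3.7130e+10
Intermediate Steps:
a(Y, B) = 10*B
f(n, S) = 5*n + 5*S*n (f(n, S) = 5*(n*S + n) = 5*(S*n + n) = 5*(n + S*n) = 5*n + 5*S*n)
f(-147, 6)/b(321) + 83625/(1/(a(244, -54) + 444543)) = (5*(-147)*(1 + 6))/(321**2) + 83625/(1/(10*(-54) + 444543)) = (5*(-147)*7)/103041 + 83625/(1/(-540 + 444543)) = -5145*1/103041 + 83625/(1/444003) = -1715/34347 + 83625/(1/444003) = -1715/34347 + 83625*444003 = -1715/34347 + 37129750875 = 1275295553301910/34347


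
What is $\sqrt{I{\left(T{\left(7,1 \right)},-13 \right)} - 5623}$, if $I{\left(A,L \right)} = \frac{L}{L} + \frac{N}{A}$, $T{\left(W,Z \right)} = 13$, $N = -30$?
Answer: $\frac{6 i \sqrt{26403}}{13} \approx 74.995 i$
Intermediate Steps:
$I{\left(A,L \right)} = 1 - \frac{30}{A}$ ($I{\left(A,L \right)} = \frac{L}{L} - \frac{30}{A} = 1 - \frac{30}{A}$)
$\sqrt{I{\left(T{\left(7,1 \right)},-13 \right)} - 5623} = \sqrt{\frac{-30 + 13}{13} - 5623} = \sqrt{\frac{1}{13} \left(-17\right) - 5623} = \sqrt{- \frac{17}{13} - 5623} = \sqrt{- \frac{73116}{13}} = \frac{6 i \sqrt{26403}}{13}$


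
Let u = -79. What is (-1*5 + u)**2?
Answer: 7056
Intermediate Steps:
(-1*5 + u)**2 = (-1*5 - 79)**2 = (-5 - 79)**2 = (-84)**2 = 7056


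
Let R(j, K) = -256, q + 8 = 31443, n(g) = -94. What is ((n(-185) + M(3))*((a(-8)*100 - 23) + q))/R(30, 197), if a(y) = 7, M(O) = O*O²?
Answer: 134469/16 ≈ 8404.3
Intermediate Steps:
q = 31435 (q = -8 + 31443 = 31435)
M(O) = O³
((n(-185) + M(3))*((a(-8)*100 - 23) + q))/R(30, 197) = ((-94 + 3³)*((7*100 - 23) + 31435))/(-256) = ((-94 + 27)*((700 - 23) + 31435))*(-1/256) = -67*(677 + 31435)*(-1/256) = -67*32112*(-1/256) = -2151504*(-1/256) = 134469/16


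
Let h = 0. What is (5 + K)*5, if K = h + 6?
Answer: 55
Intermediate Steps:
K = 6 (K = 0 + 6 = 6)
(5 + K)*5 = (5 + 6)*5 = 11*5 = 55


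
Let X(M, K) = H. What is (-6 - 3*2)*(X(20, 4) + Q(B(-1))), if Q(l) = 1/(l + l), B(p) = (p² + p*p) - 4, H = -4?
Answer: 51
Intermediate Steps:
X(M, K) = -4
B(p) = -4 + 2*p² (B(p) = (p² + p²) - 4 = 2*p² - 4 = -4 + 2*p²)
Q(l) = 1/(2*l)
(-6 - 3*2)*(X(20, 4) + Q(B(-1))) = (-6 - 3*2)*(-4 + 1/(2*(-4 + 2*(-1)²))) = (-6 - 6)*(-4 + 1/(2*(-4 + 2*1))) = -12*(-4 + 1/(2*(-4 + 2))) = -12*(-4 + (½)/(-2)) = -12*(-4 + (½)*(-½)) = -12*(-4 - ¼) = -12*(-17/4) = 51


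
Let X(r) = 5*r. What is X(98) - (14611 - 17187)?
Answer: 3066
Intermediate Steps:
X(98) - (14611 - 17187) = 5*98 - (14611 - 17187) = 490 - 1*(-2576) = 490 + 2576 = 3066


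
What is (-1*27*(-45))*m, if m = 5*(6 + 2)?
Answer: 48600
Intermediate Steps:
m = 40 (m = 5*8 = 40)
(-1*27*(-45))*m = (-1*27*(-45))*40 = -27*(-45)*40 = 1215*40 = 48600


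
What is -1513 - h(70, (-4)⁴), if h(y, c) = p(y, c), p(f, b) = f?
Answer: -1583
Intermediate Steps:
h(y, c) = y
-1513 - h(70, (-4)⁴) = -1513 - 1*70 = -1513 - 70 = -1583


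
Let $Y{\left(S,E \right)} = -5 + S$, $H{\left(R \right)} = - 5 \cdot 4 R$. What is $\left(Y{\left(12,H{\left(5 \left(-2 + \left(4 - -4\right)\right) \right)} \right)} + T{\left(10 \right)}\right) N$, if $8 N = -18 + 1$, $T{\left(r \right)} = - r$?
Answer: $\frac{51}{8} \approx 6.375$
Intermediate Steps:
$H{\left(R \right)} = - 20 R$
$N = - \frac{17}{8}$ ($N = \frac{-18 + 1}{8} = \frac{1}{8} \left(-17\right) = - \frac{17}{8} \approx -2.125$)
$\left(Y{\left(12,H{\left(5 \left(-2 + \left(4 - -4\right)\right) \right)} \right)} + T{\left(10 \right)}\right) N = \left(\left(-5 + 12\right) - 10\right) \left(- \frac{17}{8}\right) = \left(7 - 10\right) \left(- \frac{17}{8}\right) = \left(-3\right) \left(- \frac{17}{8}\right) = \frac{51}{8}$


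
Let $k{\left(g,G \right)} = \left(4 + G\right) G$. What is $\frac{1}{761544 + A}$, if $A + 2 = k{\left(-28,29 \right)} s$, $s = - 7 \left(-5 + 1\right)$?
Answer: $\frac{1}{788338} \approx 1.2685 \cdot 10^{-6}$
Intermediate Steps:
$s = 28$ ($s = \left(-7\right) \left(-4\right) = 28$)
$k{\left(g,G \right)} = G \left(4 + G\right)$
$A = 26794$ ($A = -2 + 29 \left(4 + 29\right) 28 = -2 + 29 \cdot 33 \cdot 28 = -2 + 957 \cdot 28 = -2 + 26796 = 26794$)
$\frac{1}{761544 + A} = \frac{1}{761544 + 26794} = \frac{1}{788338}$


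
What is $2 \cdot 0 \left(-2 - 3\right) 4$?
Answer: $0$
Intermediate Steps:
$2 \cdot 0 \left(-2 - 3\right) 4 = 2 \cdot 0 \left(-5\right) 4 = 2 \cdot 0 \cdot 4 = 0 \cdot 4 = 0$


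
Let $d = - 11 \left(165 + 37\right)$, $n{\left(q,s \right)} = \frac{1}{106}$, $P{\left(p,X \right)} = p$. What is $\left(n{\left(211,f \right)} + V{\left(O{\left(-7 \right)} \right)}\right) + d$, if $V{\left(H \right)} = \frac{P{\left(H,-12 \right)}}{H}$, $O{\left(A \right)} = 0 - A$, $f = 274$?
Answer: $- \frac{235425}{106} \approx -2221.0$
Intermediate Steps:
$O{\left(A \right)} = - A$
$n{\left(q,s \right)} = \frac{1}{106}$
$V{\left(H \right)} = 1$ ($V{\left(H \right)} = \frac{H}{H} = 1$)
$d = -2222$ ($d = \left(-11\right) 202 = -2222$)
$\left(n{\left(211,f \right)} + V{\left(O{\left(-7 \right)} \right)}\right) + d = \left(\frac{1}{106} + 1\right) - 2222 = \frac{107}{106} - 2222 = - \frac{235425}{106}$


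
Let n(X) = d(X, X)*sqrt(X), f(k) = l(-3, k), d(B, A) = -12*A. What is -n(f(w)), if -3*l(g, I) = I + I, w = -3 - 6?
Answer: 72*sqrt(6) ≈ 176.36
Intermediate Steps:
w = -9
l(g, I) = -2*I/3 (l(g, I) = -(I + I)/3 = -2*I/3)
f(k) = -2*k/3
n(X) = -12*X**(3/2) (n(X) = (-12*X)*sqrt(X) = -12*X**(3/2))
-n(f(w)) = -(-12)*(-2/3*(-9))**(3/2) = -(-12)*6**(3/2) = -(-12)*6*sqrt(6) = -(-72)*sqrt(6) = 72*sqrt(6)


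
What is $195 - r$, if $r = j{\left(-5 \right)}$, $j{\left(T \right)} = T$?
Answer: $200$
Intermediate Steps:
$r = -5$
$195 - r = 195 - -5 = 195 + 5 = 200$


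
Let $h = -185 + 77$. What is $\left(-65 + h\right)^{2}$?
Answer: $29929$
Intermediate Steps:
$h = -108$
$\left(-65 + h\right)^{2} = \left(-65 - 108\right)^{2} = \left(-173\right)^{2} = 29929$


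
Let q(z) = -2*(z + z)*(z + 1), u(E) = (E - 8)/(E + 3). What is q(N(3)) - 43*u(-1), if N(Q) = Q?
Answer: 291/2 ≈ 145.50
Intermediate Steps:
u(E) = (-8 + E)/(3 + E)
q(z) = -4*z*(1 + z) (q(z) = -2*2*z*(1 + z) = -4*z*(1 + z))
q(N(3)) - 43*u(-1) = -4*3*(1 + 3) - 43*(-8 - 1)/(3 - 1) = -4*3*4 - 43*(-9)/2 = -48 - 43*(-9)/2 = -48 - 43*(-9/2) = -48 + 387/2 = 291/2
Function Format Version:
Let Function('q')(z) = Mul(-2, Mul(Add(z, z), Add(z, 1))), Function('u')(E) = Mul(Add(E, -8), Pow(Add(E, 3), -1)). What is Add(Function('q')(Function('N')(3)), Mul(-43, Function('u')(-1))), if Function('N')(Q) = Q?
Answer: Rational(291, 2) ≈ 145.50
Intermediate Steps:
Function('u')(E) = Mul(Pow(Add(3, E), -1), Add(-8, E)) (Function('u')(E) = Mul(Add(-8, E), Pow(Add(3, E), -1)) = Mul(Pow(Add(3, E), -1), Add(-8, E)))
Function('q')(z) = Mul(-4, z, Add(1, z)) (Function('q')(z) = Mul(-2, Mul(Mul(2, z), Add(1, z))) = Mul(-2, Mul(2, z, Add(1, z))) = Mul(-4, z, Add(1, z)))
Add(Function('q')(Function('N')(3)), Mul(-43, Function('u')(-1))) = Add(Mul(-4, 3, Add(1, 3)), Mul(-43, Mul(Pow(Add(3, -1), -1), Add(-8, -1)))) = Add(Mul(-4, 3, 4), Mul(-43, Mul(Pow(2, -1), -9))) = Add(-48, Mul(-43, Mul(Rational(1, 2), -9))) = Add(-48, Mul(-43, Rational(-9, 2))) = Add(-48, Rational(387, 2)) = Rational(291, 2)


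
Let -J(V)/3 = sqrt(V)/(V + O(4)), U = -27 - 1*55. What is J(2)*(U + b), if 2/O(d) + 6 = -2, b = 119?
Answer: -444*sqrt(2)/7 ≈ -89.702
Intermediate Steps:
O(d) = -1/4 (O(d) = 2/(-6 - 2) = 2/(-8) = 2*(-1/8) = -1/4)
U = -82 (U = -27 - 55 = -82)
J(V) = -3*sqrt(V)/(-1/4 + V) (J(V) = -3*sqrt(V)/(V - 1/4) = -3*sqrt(V)/(-1/4 + V))
J(2)*(U + b) = (-12*sqrt(2)/(-1 + 4*2))*(-82 + 119) = -12*sqrt(2)/(-1 + 8)*37 = -12*sqrt(2)/7*37 = -444*sqrt(2)/7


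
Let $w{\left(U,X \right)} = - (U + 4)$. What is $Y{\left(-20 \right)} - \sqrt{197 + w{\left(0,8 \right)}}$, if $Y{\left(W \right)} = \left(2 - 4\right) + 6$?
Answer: $4 - \sqrt{193} \approx -9.8924$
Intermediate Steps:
$w{\left(U,X \right)} = -4 - U$ ($w{\left(U,X \right)} = - (4 + U) = -4 - U$)
$Y{\left(W \right)} = 4$ ($Y{\left(W \right)} = -2 + 6 = 4$)
$Y{\left(-20 \right)} - \sqrt{197 + w{\left(0,8 \right)}} = 4 - \sqrt{197 - 4} = 4 - \sqrt{193}$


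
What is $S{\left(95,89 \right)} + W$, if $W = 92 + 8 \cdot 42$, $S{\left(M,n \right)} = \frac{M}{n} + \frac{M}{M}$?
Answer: $\frac{38276}{89} \approx 430.07$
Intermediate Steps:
$S{\left(M,n \right)} = 1 + \frac{M}{n}$ ($S{\left(M,n \right)} = \frac{M}{n} + 1 = 1 + \frac{M}{n}$)
$W = 428$ ($W = 92 + 336 = 428$)
$S{\left(95,89 \right)} + W = \frac{95 + 89}{89} + 428 = \frac{1}{89} \cdot 184 + 428 = \frac{184}{89} + 428 = \frac{38276}{89}$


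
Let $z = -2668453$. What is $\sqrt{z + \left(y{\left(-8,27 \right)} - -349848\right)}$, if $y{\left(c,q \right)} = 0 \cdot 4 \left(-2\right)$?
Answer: $i \sqrt{2318605} \approx 1522.7 i$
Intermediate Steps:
$y{\left(c,q \right)} = 0$ ($y{\left(c,q \right)} = 0 \left(-2\right) = 0$)
$\sqrt{z + \left(y{\left(-8,27 \right)} - -349848\right)} = \sqrt{-2668453 + \left(0 - -349848\right)} = \sqrt{-2668453 + \left(0 + 349848\right)} = \sqrt{-2668453 + 349848} = \sqrt{-2318605} = i \sqrt{2318605}$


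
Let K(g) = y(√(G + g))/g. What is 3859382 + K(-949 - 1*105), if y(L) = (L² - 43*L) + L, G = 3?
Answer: 4067789679/1054 + 21*I*√1051/527 ≈ 3.8594e+6 + 1.2918*I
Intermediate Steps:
y(L) = L² - 42*L
K(g) = √(3 + g)*(-42 + √(3 + g))/g (K(g) = (√(3 + g)*(-42 + √(3 + g)))/g = √(3 + g)*(-42 + √(3 + g))/g)
3859382 + K(-949 - 1*105) = 3859382 + (3 + (-949 - 1*105) - 42*√(3 + (-949 - 1*105)))/(-949 - 1*105) = 3859382 + (3 + (-949 - 105) - 42*√(3 + (-949 - 105)))/(-949 - 105) = 3859382 + (3 - 1054 - 42*√(3 - 1054))/(-1054) = 3859382 - (3 - 1054 - 42*I*√1051)/1054 = 3859382 - (-1051 - 42*I*√1051)/1054 = 3859382 + (1051/1054 + 21*I*√1051/527) = 4067789679/1054 + 21*I*√1051/527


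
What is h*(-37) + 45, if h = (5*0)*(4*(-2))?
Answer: 45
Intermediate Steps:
h = 0 (h = 0*(-8) = 0)
h*(-37) + 45 = 0*(-37) + 45 = 0 + 45 = 45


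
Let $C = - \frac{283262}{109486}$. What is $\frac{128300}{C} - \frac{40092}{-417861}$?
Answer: $- \frac{978284098563616}{19727357097} \approx -49590.0$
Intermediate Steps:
$C = - \frac{141631}{54743}$ ($C = \left(-283262\right) \frac{1}{109486} = - \frac{141631}{54743} \approx -2.5872$)
$\frac{128300}{C} - \frac{40092}{-417861} = \frac{128300}{- \frac{141631}{54743}} - \frac{40092}{-417861} = 128300 \left(- \frac{54743}{141631}\right) - - \frac{13364}{139287} = - \frac{7023526900}{141631} + \frac{13364}{139287} = - \frac{978284098563616}{19727357097}$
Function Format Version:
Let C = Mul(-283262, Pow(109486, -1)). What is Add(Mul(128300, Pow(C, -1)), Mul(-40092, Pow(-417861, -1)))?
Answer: Rational(-978284098563616, 19727357097) ≈ -49590.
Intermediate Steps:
C = Rational(-141631, 54743) (C = Mul(-283262, Rational(1, 109486)) = Rational(-141631, 54743) ≈ -2.5872)
Add(Mul(128300, Pow(C, -1)), Mul(-40092, Pow(-417861, -1))) = Add(Mul(128300, Pow(Rational(-141631, 54743), -1)), Mul(-40092, Pow(-417861, -1))) = Add(Mul(128300, Rational(-54743, 141631)), Mul(-40092, Rational(-1, 417861))) = Add(Rational(-7023526900, 141631), Rational(13364, 139287)) = Rational(-978284098563616, 19727357097)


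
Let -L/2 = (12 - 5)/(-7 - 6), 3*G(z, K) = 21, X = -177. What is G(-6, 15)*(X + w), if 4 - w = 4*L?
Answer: -16135/13 ≈ -1241.2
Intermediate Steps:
G(z, K) = 7 (G(z, K) = (1/3)*21 = 7)
L = 14/13 (L = -2*(12 - 5)/(-7 - 6) = -14/(-13) = -14*(-1)/13 = -2*(-7/13) = 14/13 ≈ 1.0769)
w = -4/13 (w = 4 - 4*14/13 = 4 - 1*56/13 = 4 - 56/13 = -4/13 ≈ -0.30769)
G(-6, 15)*(X + w) = 7*(-177 - 4/13) = 7*(-2305/13) = -16135/13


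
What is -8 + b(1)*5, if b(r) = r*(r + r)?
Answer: 2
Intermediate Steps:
b(r) = 2*r**2 (b(r) = r*(2*r) = 2*r**2)
-8 + b(1)*5 = -8 + (2*1**2)*5 = -8 + (2*1)*5 = -8 + 2*5 = -8 + 10 = 2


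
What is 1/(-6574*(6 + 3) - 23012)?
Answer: -1/82178 ≈ -1.2169e-5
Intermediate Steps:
1/(-6574*(6 + 3) - 23012) = 1/(-6574*9 - 23012) = 1/(-59166 - 23012) = 1/(-82178) = -1/82178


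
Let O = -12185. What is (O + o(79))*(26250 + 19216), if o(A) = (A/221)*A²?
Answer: -100018198236/221 ≈ -4.5257e+8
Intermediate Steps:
o(A) = A³/221 (o(A) = (A*(1/221))*A² = (A/221)*A² = A³/221)
(O + o(79))*(26250 + 19216) = (-12185 + (1/221)*79³)*(26250 + 19216) = (-12185 + (1/221)*493039)*45466 = (-12185 + 493039/221)*45466 = -2199846/221*45466 = -100018198236/221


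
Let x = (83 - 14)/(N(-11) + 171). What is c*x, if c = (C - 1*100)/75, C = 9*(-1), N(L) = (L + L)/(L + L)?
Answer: -2507/4300 ≈ -0.58302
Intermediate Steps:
N(L) = 1 (N(L) = (2*L)/((2*L)) = (2*L)*(1/(2*L)) = 1)
C = -9
x = 69/172 (x = (83 - 14)/(1 + 171) = 69/172 ≈ 0.40116)
c = -109/75 (c = (-9 - 1*100)/75 = (-9 - 100)*(1/75) = -109*1/75 = -109/75 ≈ -1.4533)
c*x = -109/75*69/172 = -2507/4300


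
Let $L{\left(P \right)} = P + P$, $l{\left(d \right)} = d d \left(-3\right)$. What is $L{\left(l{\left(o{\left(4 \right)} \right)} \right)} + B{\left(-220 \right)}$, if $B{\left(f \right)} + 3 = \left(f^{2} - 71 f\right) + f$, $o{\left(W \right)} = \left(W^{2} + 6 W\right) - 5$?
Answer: $56447$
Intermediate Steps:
$o{\left(W \right)} = -5 + W^{2} + 6 W$
$l{\left(d \right)} = - 3 d^{2}$ ($l{\left(d \right)} = d^{2} \left(-3\right) = - 3 d^{2}$)
$L{\left(P \right)} = 2 P$
$B{\left(f \right)} = -3 + f^{2} - 70 f$ ($B{\left(f \right)} = -3 + \left(\left(f^{2} - 71 f\right) + f\right) = -3 + \left(f^{2} - 70 f\right) = -3 + f^{2} - 70 f$)
$L{\left(l{\left(o{\left(4 \right)} \right)} \right)} + B{\left(-220 \right)} = 2 \left(- 3 \left(-5 + 4^{2} + 6 \cdot 4\right)^{2}\right) - \left(-15397 - 48400\right) = 2 \left(- 3 \left(-5 + 16 + 24\right)^{2}\right) + \left(-3 + 48400 + 15400\right) = 2 \left(- 3 \cdot 35^{2}\right) + 63797 = 2 \left(\left(-3\right) 1225\right) + 63797 = 2 \left(-3675\right) + 63797 = -7350 + 63797 = 56447$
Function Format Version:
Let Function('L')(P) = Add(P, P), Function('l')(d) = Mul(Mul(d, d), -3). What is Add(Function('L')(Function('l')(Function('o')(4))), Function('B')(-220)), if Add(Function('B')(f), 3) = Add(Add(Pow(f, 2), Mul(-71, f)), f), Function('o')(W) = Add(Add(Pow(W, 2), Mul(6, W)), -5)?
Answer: 56447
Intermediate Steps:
Function('o')(W) = Add(-5, Pow(W, 2), Mul(6, W))
Function('l')(d) = Mul(-3, Pow(d, 2)) (Function('l')(d) = Mul(Pow(d, 2), -3) = Mul(-3, Pow(d, 2)))
Function('L')(P) = Mul(2, P)
Function('B')(f) = Add(-3, Pow(f, 2), Mul(-70, f)) (Function('B')(f) = Add(-3, Add(Add(Pow(f, 2), Mul(-71, f)), f)) = Add(-3, Add(Pow(f, 2), Mul(-70, f))) = Add(-3, Pow(f, 2), Mul(-70, f)))
Add(Function('L')(Function('l')(Function('o')(4))), Function('B')(-220)) = Add(Mul(2, Mul(-3, Pow(Add(-5, Pow(4, 2), Mul(6, 4)), 2))), Add(-3, Pow(-220, 2), Mul(-70, -220))) = Add(Mul(2, Mul(-3, Pow(Add(-5, 16, 24), 2))), Add(-3, 48400, 15400)) = Add(Mul(2, Mul(-3, Pow(35, 2))), 63797) = Add(Mul(2, Mul(-3, 1225)), 63797) = Add(Mul(2, -3675), 63797) = Add(-7350, 63797) = 56447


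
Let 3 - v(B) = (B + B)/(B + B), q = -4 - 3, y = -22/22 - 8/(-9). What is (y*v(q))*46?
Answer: -92/9 ≈ -10.222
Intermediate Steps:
y = -⅑ (y = -22*1/22 - 8*(-⅑) = -1 + 8/9 = -⅑ ≈ -0.11111)
q = -7
v(B) = 2 (v(B) = 3 - (B + B)/(B + B) = 3 - 2*B/(2*B) = 3 - 2*B*1/(2*B) = 3 - 1*1 = 3 - 1 = 2)
(y*v(q))*46 = -⅑*2*46 = -2/9*46 = -92/9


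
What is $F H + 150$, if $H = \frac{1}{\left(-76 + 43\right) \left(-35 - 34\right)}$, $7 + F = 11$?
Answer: $\frac{341554}{2277} \approx 150.0$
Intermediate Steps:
$F = 4$ ($F = -7 + 11 = 4$)
$H = \frac{1}{2277}$ ($H = \frac{1}{\left(-33\right) \left(-69\right)} = \frac{1}{2277} \approx 0.00043917$)
$F H + 150 = 4 \cdot \frac{1}{2277} + 150 = \frac{4}{2277} + 150 = \frac{341554}{2277}$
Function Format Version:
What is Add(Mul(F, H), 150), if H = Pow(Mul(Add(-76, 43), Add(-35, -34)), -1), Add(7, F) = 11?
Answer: Rational(341554, 2277) ≈ 150.00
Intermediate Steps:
F = 4 (F = Add(-7, 11) = 4)
H = Rational(1, 2277) (H = Pow(Mul(-33, -69), -1) = Pow(2277, -1) = Rational(1, 2277) ≈ 0.00043917)
Add(Mul(F, H), 150) = Add(Mul(4, Rational(1, 2277)), 150) = Add(Rational(4, 2277), 150) = Rational(341554, 2277)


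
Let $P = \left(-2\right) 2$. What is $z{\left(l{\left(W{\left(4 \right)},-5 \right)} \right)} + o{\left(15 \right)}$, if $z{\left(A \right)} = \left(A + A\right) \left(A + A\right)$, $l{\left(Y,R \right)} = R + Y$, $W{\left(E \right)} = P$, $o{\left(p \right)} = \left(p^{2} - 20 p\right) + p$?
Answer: $264$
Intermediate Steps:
$o{\left(p \right)} = p^{2} - 19 p$
$P = -4$
$W{\left(E \right)} = -4$
$z{\left(A \right)} = 4 A^{2}$ ($z{\left(A \right)} = 2 A 2 A = 4 A^{2}$)
$z{\left(l{\left(W{\left(4 \right)},-5 \right)} \right)} + o{\left(15 \right)} = 4 \left(-5 - 4\right)^{2} + 15 \left(-19 + 15\right) = 4 \left(-9\right)^{2} + 15 \left(-4\right) = 4 \cdot 81 - 60 = 324 - 60 = 264$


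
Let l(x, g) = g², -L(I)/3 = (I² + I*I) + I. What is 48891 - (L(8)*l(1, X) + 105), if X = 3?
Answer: 52458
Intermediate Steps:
L(I) = -6*I² - 3*I (L(I) = -3*((I² + I*I) + I) = -3*((I² + I²) + I) = -3*(2*I² + I) = -3*(I + 2*I²) = -6*I² - 3*I)
48891 - (L(8)*l(1, X) + 105) = 48891 - (-3*8*(1 + 2*8)*3² + 105) = 48891 - (-3*8*(1 + 16)*9 + 105) = 48891 - (-3*8*17*9 + 105) = 48891 - (-408*9 + 105) = 48891 - (-3672 + 105) = 48891 - 1*(-3567) = 48891 + 3567 = 52458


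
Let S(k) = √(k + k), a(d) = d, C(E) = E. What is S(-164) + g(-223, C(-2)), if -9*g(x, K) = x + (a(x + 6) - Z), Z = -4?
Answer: 436/9 + 2*I*√82 ≈ 48.444 + 18.111*I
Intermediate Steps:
S(k) = √2*√k (S(k) = √(2*k) = √2*√k)
g(x, K) = -10/9 - 2*x/9 (g(x, K) = -(x + ((x + 6) - 1*(-4)))/9 = -(x + ((6 + x) + 4))/9 = -(x + (10 + x))/9 = -(10 + 2*x)/9 = -10/9 - 2*x/9)
S(-164) + g(-223, C(-2)) = √2*√(-164) + (-10/9 - 2/9*(-223)) = √2*(2*I*√41) + (-10/9 + 446/9) = 2*I*√82 + 436/9 = 436/9 + 2*I*√82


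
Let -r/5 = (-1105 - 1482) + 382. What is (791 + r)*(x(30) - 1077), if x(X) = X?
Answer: -12371352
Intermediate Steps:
r = 11025 (r = -5*((-1105 - 1482) + 382) = -5*(-2587 + 382) = -5*(-2205) = 11025)
(791 + r)*(x(30) - 1077) = (791 + 11025)*(30 - 1077) = 11816*(-1047) = -12371352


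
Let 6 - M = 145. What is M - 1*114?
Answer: -253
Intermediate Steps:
M = -139 (M = 6 - 1*145 = 6 - 145 = -139)
M - 1*114 = -139 - 1*114 = -139 - 114 = -253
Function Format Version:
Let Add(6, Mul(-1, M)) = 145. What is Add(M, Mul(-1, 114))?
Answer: -253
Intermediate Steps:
M = -139 (M = Add(6, Mul(-1, 145)) = Add(6, -145) = -139)
Add(M, Mul(-1, 114)) = Add(-139, Mul(-1, 114)) = Add(-139, -114) = -253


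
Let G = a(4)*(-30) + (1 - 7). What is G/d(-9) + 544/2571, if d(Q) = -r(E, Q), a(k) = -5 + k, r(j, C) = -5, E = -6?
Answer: 64424/12855 ≈ 5.0116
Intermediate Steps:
G = 24 (G = (-5 + 4)*(-30) + (1 - 7) = -1*(-30) - 6 = 30 - 6 = 24)
d(Q) = 5 (d(Q) = -1*(-5) = 5)
G/d(-9) + 544/2571 = 24/5 + 544/2571 = 64424/12855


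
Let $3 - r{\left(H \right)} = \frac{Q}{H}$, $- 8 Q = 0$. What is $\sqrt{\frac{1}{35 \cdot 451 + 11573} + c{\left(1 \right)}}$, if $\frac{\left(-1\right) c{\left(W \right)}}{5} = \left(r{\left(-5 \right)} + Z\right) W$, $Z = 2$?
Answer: $\frac{i \sqrt{18711476742}}{27358} \approx 5.0 i$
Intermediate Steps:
$Q = 0$ ($Q = \left(- \frac{1}{8}\right) 0 = 0$)
$r{\left(H \right)} = 3$ ($r{\left(H \right)} = 3 - \frac{0}{H} = 3 - 0 = 3 + 0 = 3$)
$c{\left(W \right)} = - 25 W$ ($c{\left(W \right)} = - 5 \left(3 + 2\right) W = - 5 \cdot 5 W = - 25 W$)
$\sqrt{\frac{1}{35 \cdot 451 + 11573} + c{\left(1 \right)}} = \sqrt{\frac{1}{35 \cdot 451 + 11573} - 25} = \sqrt{\frac{1}{15785 + 11573} - 25} = \sqrt{\frac{1}{27358} - 25} = \sqrt{- \frac{683949}{27358}} = \frac{i \sqrt{18711476742}}{27358}$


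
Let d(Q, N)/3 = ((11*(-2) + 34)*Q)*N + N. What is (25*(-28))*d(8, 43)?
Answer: -8759100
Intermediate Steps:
d(Q, N) = 3*N + 36*N*Q (d(Q, N) = 3*(((11*(-2) + 34)*Q)*N + N) = 3*(((-22 + 34)*Q)*N + N) = 3*((12*Q)*N + N) = 3*(12*N*Q + N) = 3*(N + 12*N*Q) = 3*N + 36*N*Q)
(25*(-28))*d(8, 43) = (25*(-28))*(3*43*(1 + 12*8)) = -2100*43*(1 + 96) = -2100*43*97 = -700*12513 = -8759100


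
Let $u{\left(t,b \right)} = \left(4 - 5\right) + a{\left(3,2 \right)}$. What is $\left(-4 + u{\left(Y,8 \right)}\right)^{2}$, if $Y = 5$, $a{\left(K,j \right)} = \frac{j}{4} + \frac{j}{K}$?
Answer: $\frac{529}{36} \approx 14.694$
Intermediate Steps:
$a{\left(K,j \right)} = \frac{j}{4} + \frac{j}{K}$ ($a{\left(K,j \right)} = j \frac{1}{4} + \frac{j}{K} = \frac{j}{4} + \frac{j}{K}$)
$u{\left(t,b \right)} = \frac{1}{6}$ ($u{\left(t,b \right)} = \left(4 - 5\right) + \left(\frac{1}{4} \cdot 2 + \frac{2}{3}\right) = -1 + \left(\frac{1}{2} + 2 \cdot \frac{1}{3}\right) = -1 + \left(\frac{1}{2} + \frac{2}{3}\right) = -1 + \frac{7}{6} = \frac{1}{6}$)
$\left(-4 + u{\left(Y,8 \right)}\right)^{2} = \left(-4 + \frac{1}{6}\right)^{2} = \left(- \frac{23}{6}\right)^{2} = \frac{529}{36}$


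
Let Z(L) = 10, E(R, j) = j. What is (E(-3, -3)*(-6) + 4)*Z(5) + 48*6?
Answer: 508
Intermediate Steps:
(E(-3, -3)*(-6) + 4)*Z(5) + 48*6 = (-3*(-6) + 4)*10 + 48*6 = (18 + 4)*10 + 288 = 22*10 + 288 = 220 + 288 = 508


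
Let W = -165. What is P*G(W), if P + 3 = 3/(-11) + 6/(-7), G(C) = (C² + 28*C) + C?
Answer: -648720/7 ≈ -92674.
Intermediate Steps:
G(C) = C² + 29*C
P = -318/77 (P = -3 + (3/(-11) + 6/(-7)) = -3 + (3*(-1/11) + 6*(-⅐)) = -3 + (-3/11 - 6/7) = -3 - 87/77 = -318/77 ≈ -4.1299)
P*G(W) = -(-4770)*(29 - 165)/7 = -(-4770)*(-136)/7 = -318/77*22440 = -648720/7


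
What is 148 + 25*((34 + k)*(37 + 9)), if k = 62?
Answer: 110548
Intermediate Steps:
148 + 25*((34 + k)*(37 + 9)) = 148 + 25*((34 + 62)*(37 + 9)) = 148 + 25*(96*46) = 148 + 25*4416 = 148 + 110400 = 110548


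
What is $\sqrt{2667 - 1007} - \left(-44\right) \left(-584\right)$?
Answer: $-25696 + 2 \sqrt{415} \approx -25655.0$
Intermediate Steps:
$\sqrt{2667 - 1007} - \left(-44\right) \left(-584\right) = \sqrt{1660} - 25696 = 2 \sqrt{415} - 25696 = -25696 + 2 \sqrt{415}$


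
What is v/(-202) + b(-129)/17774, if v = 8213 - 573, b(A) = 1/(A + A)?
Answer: -17517343541/463154892 ≈ -37.822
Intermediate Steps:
b(A) = 1/(2*A)
v = 7640
v/(-202) + b(-129)/17774 = 7640/(-202) + ((½)/(-129))/17774 = 7640*(-1/202) + ((½)*(-1/129))*(1/17774) = -3820/101 - 1/258*1/17774 = -3820/101 - 1/4585692 = -17517343541/463154892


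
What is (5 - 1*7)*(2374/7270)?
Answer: -2374/3635 ≈ -0.65310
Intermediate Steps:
(5 - 1*7)*(2374/7270) = (5 - 7)*(2374*(1/7270)) = -2*1187/3635 = -2374/3635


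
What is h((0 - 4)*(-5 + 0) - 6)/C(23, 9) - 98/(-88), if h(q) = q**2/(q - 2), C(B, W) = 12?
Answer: 245/99 ≈ 2.4747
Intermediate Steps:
h(q) = q**2/(-2 + q)
h((0 - 4)*(-5 + 0) - 6)/C(23, 9) - 98/(-88) = (((0 - 4)*(-5 + 0) - 6)**2/(-2 + ((0 - 4)*(-5 + 0) - 6)))/12 - 98/(-88) = ((-4*(-5) - 6)**2/(-2 + (-4*(-5) - 6)))*(1/12) - 98*(-1/88) = ((20 - 6)**2/(-2 + (20 - 6)))*(1/12) + 49/44 = (14**2/(-2 + 14))*(1/12) + 49/44 = (196/12)*(1/12) + 49/44 = (196*(1/12))*(1/12) + 49/44 = (49/3)*(1/12) + 49/44 = 49/36 + 49/44 = 245/99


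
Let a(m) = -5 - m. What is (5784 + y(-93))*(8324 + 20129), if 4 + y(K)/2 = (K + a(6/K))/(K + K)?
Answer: 157963885844/961 ≈ 1.6437e+8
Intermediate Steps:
y(K) = -8 + (-5 + K - 6/K)/K (y(K) = -8 + 2*((K + (-5 - 6/K))/(K + K)) = -8 + 2*((K + (-5 - 6/K))/((2*K))) = -8 + 2*((-5 + K - 6/K)*(1/(2*K))) = -8 + 2*((-5 + K - 6/K)/(2*K)) = -8 + (-5 + K - 6/K)/K)
(5784 + y(-93))*(8324 + 20129) = (5784 + (-7 - 6/(-93)**2 - 5/(-93)))*(8324 + 20129) = (5784 + (-7 - 6*1/8649 - 5*(-1/93)))*28453 = (5784 + (-7 - 2/2883 + 5/93))*28453 = (5784 - 6676/961)*28453 = (5551748/961)*28453 = 157963885844/961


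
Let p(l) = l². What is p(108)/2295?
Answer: 432/85 ≈ 5.0824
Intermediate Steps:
p(108)/2295 = 108²/2295 = 11664*(1/2295) = 432/85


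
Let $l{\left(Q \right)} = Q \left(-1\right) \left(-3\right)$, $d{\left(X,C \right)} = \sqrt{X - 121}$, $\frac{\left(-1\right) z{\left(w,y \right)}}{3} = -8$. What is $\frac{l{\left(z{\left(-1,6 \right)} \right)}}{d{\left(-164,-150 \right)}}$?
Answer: $- \frac{24 i \sqrt{285}}{95} \approx - 4.2649 i$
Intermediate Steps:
$z{\left(w,y \right)} = 24$ ($z{\left(w,y \right)} = \left(-3\right) \left(-8\right) = 24$)
$d{\left(X,C \right)} = \sqrt{-121 + X}$
$l{\left(Q \right)} = 3 Q$ ($l{\left(Q \right)} = - Q \left(-3\right) = 3 Q$)
$\frac{l{\left(z{\left(-1,6 \right)} \right)}}{d{\left(-164,-150 \right)}} = \frac{3 \cdot 24}{\sqrt{-121 - 164}} = \frac{72}{\sqrt{-285}} = \frac{72}{i \sqrt{285}} = 72 \left(- \frac{i \sqrt{285}}{285}\right) = - \frac{24 i \sqrt{285}}{95}$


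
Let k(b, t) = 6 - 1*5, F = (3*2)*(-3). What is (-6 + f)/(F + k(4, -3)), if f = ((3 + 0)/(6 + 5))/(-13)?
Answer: 861/2431 ≈ 0.35418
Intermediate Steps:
F = -18 (F = 6*(-3) = -18)
k(b, t) = 1 (k(b, t) = 6 - 5 = 1)
f = -3/143 (f = (3/11)*(-1/13) = -3/143 ≈ -0.020979)
(-6 + f)/(F + k(4, -3)) = (-6 - 3/143)/(-18 + 1) = -861/143/(-17) = -1/17*(-861/143) = 861/2431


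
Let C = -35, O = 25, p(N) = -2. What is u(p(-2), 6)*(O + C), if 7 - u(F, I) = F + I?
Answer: -30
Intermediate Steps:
u(F, I) = 7 - F - I (u(F, I) = 7 - (F + I) = 7 + (-F - I) = 7 - F - I)
u(p(-2), 6)*(O + C) = (7 - 1*(-2) - 1*6)*(25 - 35) = (7 + 2 - 6)*(-10) = 3*(-10) = -30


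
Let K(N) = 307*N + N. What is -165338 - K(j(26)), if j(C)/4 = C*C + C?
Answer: -1030202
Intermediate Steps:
j(C) = 4*C + 4*C² (j(C) = 4*(C*C + C) = 4*(C² + C) = 4*(C + C²) = 4*C + 4*C²)
K(N) = 308*N
-165338 - K(j(26)) = -165338 - 308*4*26*(1 + 26) = -165338 - 308*4*26*27 = -165338 - 308*2808 = -165338 - 1*864864 = -165338 - 864864 = -1030202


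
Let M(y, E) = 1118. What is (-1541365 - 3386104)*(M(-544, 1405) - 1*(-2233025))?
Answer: -11008670374067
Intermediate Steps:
(-1541365 - 3386104)*(M(-544, 1405) - 1*(-2233025)) = (-1541365 - 3386104)*(1118 - 1*(-2233025)) = -4927469*(1118 + 2233025) = -4927469*2234143 = -11008670374067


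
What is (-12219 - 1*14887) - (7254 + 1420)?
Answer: -35780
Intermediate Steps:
(-12219 - 1*14887) - (7254 + 1420) = (-12219 - 14887) - 1*8674 = -27106 - 8674 = -35780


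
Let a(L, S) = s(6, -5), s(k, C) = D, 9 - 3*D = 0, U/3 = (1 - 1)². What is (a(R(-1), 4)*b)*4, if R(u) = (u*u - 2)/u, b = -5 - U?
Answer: -60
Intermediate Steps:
U = 0 (U = 3*(1 - 1)² = 3*0² = 3*0 = 0)
D = 3 (D = 3 - ⅓*0 = 3 + 0 = 3)
b = -5 (b = -5 - 1*0 = -5 + 0 = -5)
s(k, C) = 3
R(u) = (-2 + u²)/u (R(u) = (u² - 2)/u = (-2 + u²)/u)
a(L, S) = 3
(a(R(-1), 4)*b)*4 = (3*(-5))*4 = -15*4 = -60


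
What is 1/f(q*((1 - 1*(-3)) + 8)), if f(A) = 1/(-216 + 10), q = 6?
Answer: -206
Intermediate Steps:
f(A) = -1/206 (f(A) = 1/(-206) = -1/206)
1/f(q*((1 - 1*(-3)) + 8)) = 1/(-1/206) = -206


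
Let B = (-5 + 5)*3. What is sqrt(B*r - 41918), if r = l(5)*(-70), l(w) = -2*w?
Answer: I*sqrt(41918) ≈ 204.74*I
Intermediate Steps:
B = 0 (B = 0*3 = 0)
r = 700 (r = -2*5*(-70) = -10*(-70) = 700)
sqrt(B*r - 41918) = sqrt(0*700 - 41918) = sqrt(0 - 41918) = sqrt(-41918) = I*sqrt(41918)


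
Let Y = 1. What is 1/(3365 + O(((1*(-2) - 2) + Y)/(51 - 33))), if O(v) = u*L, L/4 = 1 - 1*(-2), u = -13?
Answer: 1/3209 ≈ 0.00031162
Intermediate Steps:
L = 12 (L = 4*(1 - 1*(-2)) = 4*(1 + 2) = 4*3 = 12)
O(v) = -156 (O(v) = -13*12 = -156)
1/(3365 + O(((1*(-2) - 2) + Y)/(51 - 33))) = 1/(3365 - 156) = 1/3209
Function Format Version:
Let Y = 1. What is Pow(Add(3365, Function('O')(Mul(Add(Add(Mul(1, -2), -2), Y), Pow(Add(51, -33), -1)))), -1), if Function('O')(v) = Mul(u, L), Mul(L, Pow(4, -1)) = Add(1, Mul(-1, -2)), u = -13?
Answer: Rational(1, 3209) ≈ 0.00031162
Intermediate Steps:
L = 12 (L = Mul(4, Add(1, Mul(-1, -2))) = Mul(4, Add(1, 2)) = Mul(4, 3) = 12)
Function('O')(v) = -156 (Function('O')(v) = Mul(-13, 12) = -156)
Pow(Add(3365, Function('O')(Mul(Add(Add(Mul(1, -2), -2), Y), Pow(Add(51, -33), -1)))), -1) = Pow(Add(3365, -156), -1) = Pow(3209, -1) = Rational(1, 3209)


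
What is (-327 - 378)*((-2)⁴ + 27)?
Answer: -30315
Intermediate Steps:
(-327 - 378)*((-2)⁴ + 27) = -705*(16 + 27) = -705*43 = -30315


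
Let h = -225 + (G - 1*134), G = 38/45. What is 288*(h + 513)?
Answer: 222976/5 ≈ 44595.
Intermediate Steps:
G = 38/45 (G = 38*(1/45) = 38/45 ≈ 0.84444)
h = -16117/45 (h = -225 + (38/45 - 1*134) = -225 + (38/45 - 134) = -225 - 5992/45 = -16117/45 ≈ -358.16)
288*(h + 513) = 288*(-16117/45 + 513) = 288*(6968/45) = 222976/5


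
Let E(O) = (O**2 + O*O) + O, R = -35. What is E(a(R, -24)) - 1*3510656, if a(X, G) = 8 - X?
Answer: -3506915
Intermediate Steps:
E(O) = O + 2*O**2 (E(O) = (O**2 + O**2) + O = 2*O**2 + O = O + 2*O**2)
E(a(R, -24)) - 1*3510656 = (8 - 1*(-35))*(1 + 2*(8 - 1*(-35))) - 1*3510656 = (8 + 35)*(1 + 2*(8 + 35)) - 3510656 = 43*(1 + 2*43) - 3510656 = 43*(1 + 86) - 3510656 = 43*87 - 3510656 = 3741 - 3510656 = -3506915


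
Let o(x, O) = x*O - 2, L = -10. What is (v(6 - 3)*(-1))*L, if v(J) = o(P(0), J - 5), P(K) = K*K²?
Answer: -20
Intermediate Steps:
P(K) = K³
o(x, O) = -2 + O*x (o(x, O) = O*x - 2 = -2 + O*x)
v(J) = -2 (v(J) = -2 + (J - 5)*0³ = -2 + (-5 + J)*0 = -2 + 0 = -2)
(v(6 - 3)*(-1))*L = -2*(-1)*(-10) = 2*(-10) = -20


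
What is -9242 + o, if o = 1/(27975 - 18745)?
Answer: -85303659/9230 ≈ -9242.0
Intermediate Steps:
o = 1/9230 ≈ 0.00010834
-9242 + o = -9242 + 1/9230 = -85303659/9230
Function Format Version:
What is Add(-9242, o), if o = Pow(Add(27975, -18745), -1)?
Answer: Rational(-85303659, 9230) ≈ -9242.0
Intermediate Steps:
o = Rational(1, 9230) (o = Pow(9230, -1) = Rational(1, 9230) ≈ 0.00010834)
Add(-9242, o) = Add(-9242, Rational(1, 9230)) = Rational(-85303659, 9230)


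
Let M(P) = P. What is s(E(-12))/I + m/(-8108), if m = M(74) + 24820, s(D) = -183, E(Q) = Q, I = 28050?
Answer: -29156686/9476225 ≈ -3.0768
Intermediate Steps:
m = 24894 (m = 74 + 24820 = 24894)
s(E(-12))/I + m/(-8108) = -183/28050 + 24894/(-8108) = -183*1/28050 + 24894*(-1/8108) = -61/9350 - 12447/4054 = -29156686/9476225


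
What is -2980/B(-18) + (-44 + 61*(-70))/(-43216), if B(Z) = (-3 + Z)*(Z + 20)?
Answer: 32241217/453768 ≈ 71.052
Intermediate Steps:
B(Z) = (-3 + Z)*(20 + Z)
-2980/B(-18) + (-44 + 61*(-70))/(-43216) = -2980/(-60 + (-18)**2 + 17*(-18)) + (-44 + 61*(-70))/(-43216) = -2980/(-60 + 324 - 306) + (-44 - 4270)*(-1/43216) = -2980/(-42) - 4314*(-1/43216) = -2980*(-1/42) + 2157/21608 = 1490/21 + 2157/21608 = 32241217/453768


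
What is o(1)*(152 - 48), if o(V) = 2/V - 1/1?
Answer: 104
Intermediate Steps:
o(V) = -1 + 2/V (o(V) = 2/V - 1*1 = 2/V - 1 = -1 + 2/V)
o(1)*(152 - 48) = ((2 - 1*1)/1)*(152 - 48) = (1*(2 - 1))*104 = (1*1)*104 = 1*104 = 104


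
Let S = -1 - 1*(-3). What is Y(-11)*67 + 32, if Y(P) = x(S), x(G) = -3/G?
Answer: -137/2 ≈ -68.500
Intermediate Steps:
S = 2 (S = -1 + 3 = 2)
Y(P) = -3/2
Y(-11)*67 + 32 = -3/2*67 + 32 = -201/2 + 32 = -137/2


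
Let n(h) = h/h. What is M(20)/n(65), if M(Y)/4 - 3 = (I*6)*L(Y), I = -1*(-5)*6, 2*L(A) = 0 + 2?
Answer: 732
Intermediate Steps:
L(A) = 1 (L(A) = (0 + 2)/2 = (½)*2 = 1)
n(h) = 1
I = 30 (I = 5*6 = 30)
M(Y) = 732 (M(Y) = 12 + 4*((30*6)*1) = 12 + 4*(180*1) = 12 + 4*180 = 12 + 720 = 732)
M(20)/n(65) = 732/1 = 732*1 = 732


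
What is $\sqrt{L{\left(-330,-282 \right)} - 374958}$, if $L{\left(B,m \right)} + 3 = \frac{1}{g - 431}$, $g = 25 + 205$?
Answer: $\frac{i \sqrt{15148799562}}{201} \approx 612.34 i$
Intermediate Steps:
$g = 230$
$L{\left(B,m \right)} = - \frac{604}{201}$ ($L{\left(B,m \right)} = -3 + \frac{1}{230 - 431} = -3 + \frac{1}{-201} = -3 - \frac{1}{201} = - \frac{604}{201}$)
$\sqrt{L{\left(-330,-282 \right)} - 374958} = \sqrt{- \frac{604}{201} - 374958} = \sqrt{- \frac{75367162}{201}} = \frac{i \sqrt{15148799562}}{201}$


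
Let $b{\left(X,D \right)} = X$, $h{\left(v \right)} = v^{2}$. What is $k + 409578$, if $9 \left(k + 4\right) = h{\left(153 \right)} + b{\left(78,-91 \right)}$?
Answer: $\frac{1236551}{3} \approx 4.1218 \cdot 10^{5}$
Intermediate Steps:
$k = \frac{7817}{3}$ ($k = -4 + \frac{153^{2} + 78}{9} = -4 + \frac{23409 + 78}{9} = -4 + \frac{1}{9} \cdot 23487 = -4 + \frac{7829}{3} = \frac{7817}{3} \approx 2605.7$)
$k + 409578 = \frac{7817}{3} + 409578 = \frac{1236551}{3}$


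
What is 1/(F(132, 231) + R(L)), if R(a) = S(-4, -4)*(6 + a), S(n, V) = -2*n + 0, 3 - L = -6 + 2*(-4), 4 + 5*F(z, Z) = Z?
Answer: 5/1147 ≈ 0.0043592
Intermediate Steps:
F(z, Z) = -4/5 + Z/5
L = 17 (L = 3 - (-6 + 2*(-4)) = 3 - (-6 - 8) = 3 - 1*(-14) = 3 + 14 = 17)
S(n, V) = -2*n
R(a) = 48 + 8*a (R(a) = (-2*(-4))*(6 + a) = 8*(6 + a) = 48 + 8*a)
1/(F(132, 231) + R(L)) = 1/((-4/5 + (1/5)*231) + (48 + 8*17)) = 1/((-4/5 + 231/5) + (48 + 136)) = 1/(227/5 + 184) = 1/(1147/5) = 5/1147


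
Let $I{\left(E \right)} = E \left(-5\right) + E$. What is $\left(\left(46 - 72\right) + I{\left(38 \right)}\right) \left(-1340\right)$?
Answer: $238520$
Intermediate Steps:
$I{\left(E \right)} = - 4 E$ ($I{\left(E \right)} = - 5 E + E = - 4 E$)
$\left(\left(46 - 72\right) + I{\left(38 \right)}\right) \left(-1340\right) = \left(\left(46 - 72\right) - 152\right) \left(-1340\right) = \left(-26 - 152\right) \left(-1340\right) = \left(-178\right) \left(-1340\right) = 238520$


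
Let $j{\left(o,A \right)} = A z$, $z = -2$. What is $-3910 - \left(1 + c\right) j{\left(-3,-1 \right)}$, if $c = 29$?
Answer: $-3970$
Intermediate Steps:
$j{\left(o,A \right)} = - 2 A$ ($j{\left(o,A \right)} = A \left(-2\right) = - 2 A$)
$-3910 - \left(1 + c\right) j{\left(-3,-1 \right)} = -3910 - \left(1 + 29\right) \left(\left(-2\right) \left(-1\right)\right) = -3910 - 30 \cdot 2 = -3910 - 60 = -3970$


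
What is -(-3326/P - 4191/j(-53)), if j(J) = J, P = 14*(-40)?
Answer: -1261619/14840 ≈ -85.015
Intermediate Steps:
P = -560
-(-3326/P - 4191/j(-53)) = -(-3326/(-560) - 4191/(-53)) = -(-3326*(-1/560) - 4191*(-1/53)) = -(1663/280 + 4191/53) = -1*1261619/14840 = -1261619/14840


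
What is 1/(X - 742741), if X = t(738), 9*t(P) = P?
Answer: -1/742659 ≈ -1.3465e-6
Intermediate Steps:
t(P) = P/9
X = 82 (X = (1/9)*738 = 82)
1/(X - 742741) = 1/(82 - 742741) = 1/(-742659) = -1/742659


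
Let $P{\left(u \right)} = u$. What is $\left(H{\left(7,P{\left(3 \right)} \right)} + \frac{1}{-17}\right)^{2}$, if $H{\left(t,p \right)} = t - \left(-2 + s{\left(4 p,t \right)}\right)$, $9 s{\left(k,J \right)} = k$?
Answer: $\frac{150544}{2601} \approx 57.879$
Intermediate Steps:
$s{\left(k,J \right)} = \frac{k}{9}$
$H{\left(t,p \right)} = 2 + t - \frac{4 p}{9}$ ($H{\left(t,p \right)} = t - \left(-2 + \frac{4 p}{9}\right) = 2 + t - \frac{4 p}{9}$)
$\left(H{\left(7,P{\left(3 \right)} \right)} + \frac{1}{-17}\right)^{2} = \left(\left(2 + 7 - \frac{4}{3}\right) + \frac{1}{-17}\right)^{2} = \left(\left(2 + 7 - \frac{4}{3}\right) - \frac{1}{17}\right)^{2} = \left(\frac{23}{3} - \frac{1}{17}\right)^{2} = \left(\frac{388}{51}\right)^{2} = \frac{150544}{2601}$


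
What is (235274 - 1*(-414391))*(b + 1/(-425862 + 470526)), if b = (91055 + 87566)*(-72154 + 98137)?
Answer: 44889796861275042915/14888 ≈ 3.0152e+15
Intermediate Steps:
b = 4641109443 (b = 178621*25983 = 4641109443)
(235274 - 1*(-414391))*(b + 1/(-425862 + 470526)) = (235274 - 1*(-414391))*(4641109443 + 1/(-425862 + 470526)) = (235274 + 414391)*(4641109443 + 1/44664) = 649665*(4641109443 + 1/44664) = 649665*(207290512162153/44664) = 44889796861275042915/14888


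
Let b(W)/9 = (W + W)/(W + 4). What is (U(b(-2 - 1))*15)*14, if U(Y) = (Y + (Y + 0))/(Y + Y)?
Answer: 210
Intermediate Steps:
b(W) = 18*W/(4 + W) (b(W) = 9*((W + W)/(W + 4)) = 9*((2*W)/(4 + W)) = 9*(2*W/(4 + W)) = 18*W/(4 + W))
U(Y) = 1 (U(Y) = (Y + Y)/((2*Y)) = (2*Y)*(1/(2*Y)) = 1)
(U(b(-2 - 1))*15)*14 = (1*15)*14 = 15*14 = 210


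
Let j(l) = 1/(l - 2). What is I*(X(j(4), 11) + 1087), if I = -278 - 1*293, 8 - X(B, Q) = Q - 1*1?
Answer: -619535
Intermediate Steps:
j(l) = 1/(-2 + l)
X(B, Q) = 9 - Q (X(B, Q) = 8 - (Q - 1*1) = 8 - (Q - 1) = 8 - (-1 + Q) = 8 + (1 - Q) = 9 - Q)
I = -571 (I = -278 - 293 = -571)
I*(X(j(4), 11) + 1087) = -571*((9 - 1*11) + 1087) = -571*((9 - 11) + 1087) = -571*(-2 + 1087) = -571*1085 = -619535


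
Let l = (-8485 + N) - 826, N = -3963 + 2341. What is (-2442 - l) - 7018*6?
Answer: -33617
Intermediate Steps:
N = -1622
l = -10933 (l = (-8485 - 1622) - 826 = -10107 - 826 = -10933)
(-2442 - l) - 7018*6 = (-2442 - 1*(-10933)) - 7018*6 = (-2442 + 10933) - 1*42108 = 8491 - 42108 = -33617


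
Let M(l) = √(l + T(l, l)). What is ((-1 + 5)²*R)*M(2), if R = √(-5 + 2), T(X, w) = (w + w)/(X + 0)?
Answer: 32*I*√3 ≈ 55.426*I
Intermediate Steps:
T(X, w) = 2*w/X (T(X, w) = (2*w)/X = 2*w/X)
M(l) = √(2 + l) (M(l) = √(l + 2*l/l) = √(l + 2) = √(2 + l))
R = I*√3 (R = √(-3) = I*√3 ≈ 1.732*I)
((-1 + 5)²*R)*M(2) = ((-1 + 5)²*(I*√3))*√(2 + 2) = (4²*(I*√3))*√4 = (16*(I*√3))*2 = (16*I*√3)*2 = 32*I*√3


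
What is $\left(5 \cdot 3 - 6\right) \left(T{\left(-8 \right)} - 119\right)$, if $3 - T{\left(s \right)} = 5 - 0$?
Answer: $-1089$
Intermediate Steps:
$T{\left(s \right)} = -2$ ($T{\left(s \right)} = 3 - \left(5 - 0\right) = 3 - \left(5 + 0\right) = 3 - 5 = -2$)
$\left(5 \cdot 3 - 6\right) \left(T{\left(-8 \right)} - 119\right) = \left(5 \cdot 3 - 6\right) \left(-2 - 119\right) = \left(15 - 6\right) \left(-121\right) = 9 \left(-121\right) = -1089$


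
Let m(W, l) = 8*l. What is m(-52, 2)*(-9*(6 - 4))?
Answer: -288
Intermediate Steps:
m(-52, 2)*(-9*(6 - 4)) = (8*2)*(-9*(6 - 4)) = 16*(-9*2) = 16*(-18) = -288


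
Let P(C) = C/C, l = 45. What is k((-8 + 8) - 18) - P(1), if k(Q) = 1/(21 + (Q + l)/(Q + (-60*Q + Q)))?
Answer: -2323/2439 ≈ -0.95244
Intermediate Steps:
k(Q) = 1/(21 - (45 + Q)/(58*Q)) (k(Q) = 1/(21 + (Q + 45)/(Q + (-60*Q + Q))) = 1/(21 + (45 + Q)/(Q - 59*Q)) = 1/(21 + (45 + Q)/((-58*Q))) = 1/(21 + (45 + Q)*(-1/(58*Q))) = 1/(21 - (45 + Q)/(58*Q)))
P(C) = 1
k((-8 + 8) - 18) - P(1) = 58*((-8 + 8) - 18)/(-45 + 1217*((-8 + 8) - 18)) - 1*1 = 58*(0 - 18)/(-45 + 1217*(0 - 18)) - 1 = 58*(-18)/(-45 + 1217*(-18)) - 1 = 58*(-18)/(-45 - 21906) - 1 = 58*(-18)/(-21951) - 1 = 58*(-18)*(-1/21951) - 1 = 116/2439 - 1 = -2323/2439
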